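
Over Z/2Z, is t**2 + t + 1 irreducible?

Write g(t) = t**2 + t + 1.
Check for roots in Z/2Z: g(0) = 1; g(1) = 1.
No roots. A degree-2 polynomial over a field with no linear factor is irreducible.

Yes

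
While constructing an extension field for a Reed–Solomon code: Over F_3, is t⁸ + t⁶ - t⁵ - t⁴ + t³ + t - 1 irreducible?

Yes

Write g(t) = t⁸ + t⁶ - t⁵ - t⁴ + t³ + t - 1.
Check for roots in F_3: g(0) = 2; g(1) = 1; g(2) = 2.
No roots, so no linear factors.
Monic irreducibles of degree 2 over GF(3): t² + 1, t² + t - 1, t² - t - 1.
None of them divide g (all give nonzero remainder).
Degree-3 irreducible divisors: test the 8 monic irreducibles of degree 3 over GF(3).
None of them divide g (all give nonzero remainder).
Degree-4 irreducible divisors: test the 18 monic irreducibles of degree 4 over GF(3).
None of them divide g (all give nonzero remainder).
No irreducible factor of degree ≤ 4 exists, so g is irreducible over GF(3).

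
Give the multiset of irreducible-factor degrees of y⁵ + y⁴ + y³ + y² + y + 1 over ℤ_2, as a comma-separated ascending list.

Write f(y) = y⁵ + y⁴ + y³ + y² + y + 1.
Roots in ℤ_2: f(0) = 1; f(1) = 0 → root.
Linear factors from roots: (y + 1).
Complete factorization: f(y) = (y + 1)·(y² + y + 1)^2.
Factor degrees with multiplicity: 1 + 2 + 2 = 5.

1, 2, 2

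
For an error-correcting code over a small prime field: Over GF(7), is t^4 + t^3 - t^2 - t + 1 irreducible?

No

Write f(t) = t^4 + t^3 - t^2 - t + 1.
Check for roots in GF(7): f(0) = 1; f(1) = 1; f(2) = 5; f(3) = 6; f(4) = 0 → root; f(5) = 0 → root; f(6) = 1.
f(4) = 0, so (t − 4) divides f(t); f is reducible.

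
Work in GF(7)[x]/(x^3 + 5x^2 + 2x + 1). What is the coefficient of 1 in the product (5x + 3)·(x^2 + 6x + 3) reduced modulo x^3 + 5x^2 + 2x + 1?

Multiply in GF(7)[x]: (5x + 3)·(x^2 + 6x + 3) = 5x^3 + 5x^2 + 5x + 2.
Reduce using x^3 ≡ 2x^2 + 5x + 6 (mod x^3 + 5x^2 + 2x + 1).
Reduced: x^2 + 2x + 4.

4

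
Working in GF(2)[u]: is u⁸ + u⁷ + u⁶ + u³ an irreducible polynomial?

No

Write h(u) = u⁸ + u⁷ + u⁶ + u³.
Check for roots in GF(2): h(0) = 0 → root; h(1) = 0 → root.
h(0) = 0, so (u) divides h(u); h is reducible.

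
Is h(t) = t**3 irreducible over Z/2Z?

No

Check for roots in Z/2Z: h(0) = 0 → root; h(1) = 1.
h(0) = 0, so (t) divides h(t); h is reducible.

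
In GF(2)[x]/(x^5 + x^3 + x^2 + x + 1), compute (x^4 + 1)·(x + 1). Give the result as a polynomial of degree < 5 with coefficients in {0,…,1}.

x^4 + x^3 + x^2

Multiply in GF(2)[x]: (x^4 + 1)·(x + 1) = x^5 + x^4 + x + 1.
Reduce using x^5 ≡ x^3 + x^2 + x + 1 (mod x^5 + x^3 + x^2 + x + 1).
Reduced: x^4 + x^3 + x^2.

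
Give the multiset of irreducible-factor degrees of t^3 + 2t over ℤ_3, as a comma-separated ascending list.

Write h(t) = t^3 + 2t.
Roots in ℤ_3: h(0) = 0 → root; h(1) = 0 → root; h(2) = 0 → root.
Linear factors from roots: (t), (t + 2), (t + 1).
Complete factorization: h(t) = (t)·(t + 1)·(t + 2).
Factor degrees with multiplicity: 1 + 1 + 1 = 3.

1, 1, 1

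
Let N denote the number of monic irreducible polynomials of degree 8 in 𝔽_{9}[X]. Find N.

The number of monic irreducibles of degree 8 over GF(9) is (1/8)·Σ_{d∣8} μ(8/d) 9^d.
Divisors of 8: 1, 2, 4, 8; μ(8/d) for each: 0, 0, -1, 1.
Σ = − 9^4 + 9^8 = 43040160.
N = 43040160/8 = 5380020.

5380020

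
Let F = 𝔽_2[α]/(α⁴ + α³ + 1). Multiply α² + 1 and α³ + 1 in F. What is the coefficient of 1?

0

Multiply in 𝔽_2[α]: (α² + 1)·(α³ + 1) = α⁵ + α³ + α² + 1.
Reduce using α⁴ ≡ α³ + 1 (mod α⁴ + α³ + 1).
Reduced: α² + α.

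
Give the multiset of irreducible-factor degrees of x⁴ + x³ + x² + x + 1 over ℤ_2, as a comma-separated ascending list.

4

Write h(x) = x⁴ + x³ + x² + x + 1.
Roots in ℤ_2: h(0) = 1; h(1) = 1.
Complete factorization: h(x) = (x⁴ + x³ + x² + x + 1).
Factor degrees with multiplicity: 4 = 4.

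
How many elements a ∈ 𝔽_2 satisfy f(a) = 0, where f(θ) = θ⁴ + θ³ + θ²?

1

Evaluate at each of the 2 elements of 𝔽_2:
f(0) = 0 → root; f(1) = 1.
Roots: {0}.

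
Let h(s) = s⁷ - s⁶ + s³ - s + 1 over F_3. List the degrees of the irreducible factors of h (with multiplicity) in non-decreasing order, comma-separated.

Roots in F_3: h(0) = 1; h(1) = 1; h(2) = 2.
Complete factorization: h(s) = (s⁷ - s⁶ + s³ - s + 1).
Factor degrees with multiplicity: 7 = 7.

7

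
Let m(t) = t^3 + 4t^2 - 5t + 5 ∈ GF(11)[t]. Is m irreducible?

Check each element of GF(11) for a root: m(0)=5, m(1)=5, m(2)=8, m(3)=9, m(4)=3, m(5)=7, m(6)=5, m(7)=3, m(8)=7, m(9)=1, m(10)=2.
No roots. A degree-3 polynomial over a field with no linear factor is irreducible.

Yes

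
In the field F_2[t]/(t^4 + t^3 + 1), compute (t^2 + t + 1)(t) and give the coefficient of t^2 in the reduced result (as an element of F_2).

1

Multiply in F_2[t]: (t^2 + t + 1)·(t) = t^3 + t^2 + t.
Reduced: t^3 + t^2 + t.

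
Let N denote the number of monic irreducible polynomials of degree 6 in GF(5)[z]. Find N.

2580

The number of monic irreducibles of degree 6 over GF(5) is (1/6)·Σ_{d∣6} μ(6/d) 5^d.
Divisors of 6: 1, 2, 3, 6; μ(6/d) for each: 1, -1, -1, 1.
Σ = 5^1 − 5^2 − 5^3 + 5^6 = 15480.
N = 15480/6 = 2580.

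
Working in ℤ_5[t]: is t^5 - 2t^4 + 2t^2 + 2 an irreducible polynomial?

No

Write g(t) = t^5 - 2t^4 + 2t^2 + 2.
Check for roots in ℤ_5: g(0) = 2; g(1) = 3; g(2) = 0 → root; g(3) = 1; g(4) = 1.
g(2) = 0, so (t − 2) divides g(t); g is reducible.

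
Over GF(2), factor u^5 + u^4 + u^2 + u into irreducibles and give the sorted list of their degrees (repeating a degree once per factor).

Write h(u) = u^5 + u^4 + u^2 + u.
Roots in GF(2): h(0) = 0 → root; h(1) = 0 → root.
Linear factors from roots: (u), (u + 1).
Complete factorization: h(u) = (u)·(u + 1)^2·(u^2 + u + 1).
Factor degrees with multiplicity: 1 + 1 + 1 + 2 = 5.

1, 1, 1, 2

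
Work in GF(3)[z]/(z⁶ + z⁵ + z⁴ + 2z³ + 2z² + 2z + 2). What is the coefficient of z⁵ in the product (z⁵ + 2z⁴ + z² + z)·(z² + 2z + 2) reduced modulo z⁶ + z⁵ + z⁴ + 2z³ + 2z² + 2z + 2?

Multiply in GF(3)[z]: (z⁵ + 2z⁴ + z² + z)·(z² + 2z + 2) = z⁷ + z⁶ + 2z⁴ + z² + 2z.
Reduce using z⁶ ≡ 2z⁵ + 2z⁴ + z³ + z² + z + 1 (mod z⁶ + z⁵ + z⁴ + 2z³ + 2z² + 2z + 2).
Reduced: 2z⁵ + z³ + 2z².

2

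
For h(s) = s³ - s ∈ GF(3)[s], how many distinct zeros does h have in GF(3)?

Evaluate at each of the 3 elements of GF(3):
h(0) = 0 → root; h(1) = 0 → root; h(2) = 0 → root.
Roots: {0, 1, 2}.

3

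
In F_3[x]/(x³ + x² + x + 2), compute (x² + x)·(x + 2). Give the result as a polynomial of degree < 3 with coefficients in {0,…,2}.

2x^2 + x + 1

Multiply in F_3[x]: (x² + x)·(x + 2) = x³ + 2x.
Reduce using x³ ≡ 2x² + 2x + 1 (mod x³ + x² + x + 2).
Reduced: 2x² + x + 1.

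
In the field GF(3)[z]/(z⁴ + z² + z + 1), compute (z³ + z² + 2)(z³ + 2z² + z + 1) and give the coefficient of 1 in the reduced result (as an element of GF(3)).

Multiply in GF(3)[z]: (z³ + z² + 2)·(z³ + 2z² + z + 1) = z⁶ + z³ + 2z² + 2z + 2.
Reduce using z⁴ ≡ 2z² + 2z + 2 (mod z⁴ + z² + z + 1).
Reduced: 2z².

0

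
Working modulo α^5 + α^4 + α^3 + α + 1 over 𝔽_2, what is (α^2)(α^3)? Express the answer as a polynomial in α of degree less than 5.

Multiply in 𝔽_2[α]: (α^2)·(α^3) = α^5.
Reduce using α^5 ≡ α^4 + α^3 + α + 1 (mod α^5 + α^4 + α^3 + α + 1).
Reduced: α^4 + α^3 + α + 1.

α^4 + α^3 + α + 1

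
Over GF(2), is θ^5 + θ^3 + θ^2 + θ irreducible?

Write h(θ) = θ^5 + θ^3 + θ^2 + θ.
Check for roots in GF(2): h(0) = 0 → root; h(1) = 0 → root.
h(0) = 0, so (θ) divides h(θ); h is reducible.

No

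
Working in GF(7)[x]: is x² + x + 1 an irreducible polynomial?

No

Write g(x) = x² + x + 1.
Check for roots in GF(7): g(0) = 1; g(1) = 3; g(2) = 0 → root; g(3) = 6; g(4) = 0 → root; g(5) = 3; g(6) = 1.
g(2) = 0, so (x − 2) divides g(x); g is reducible.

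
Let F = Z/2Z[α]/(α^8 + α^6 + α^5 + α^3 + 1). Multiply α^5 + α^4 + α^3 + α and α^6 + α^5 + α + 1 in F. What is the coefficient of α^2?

Multiply in Z/2Z[α]: (α^5 + α^4 + α^3 + α)·(α^6 + α^5 + α + 1) = α^11 + α^8 + α^7 + α^3 + α^2 + α.
Reduce using α^8 ≡ α^6 + α^5 + α^3 + 1 (mod α^8 + α^6 + α^5 + α^3 + 1).
Reduced: α^4 + α^2.

1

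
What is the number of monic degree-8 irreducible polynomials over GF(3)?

Gauss's count: N_{3}(8) = (1/8) Σ_{d|8} μ(8/d)·3^d.
Divisors of 8: 1, 2, 4, 8; μ(8/d) for each: 0, 0, -1, 1.
Σ = − 3^4 + 3^8 = 6480.
N = 6480/8 = 810.

810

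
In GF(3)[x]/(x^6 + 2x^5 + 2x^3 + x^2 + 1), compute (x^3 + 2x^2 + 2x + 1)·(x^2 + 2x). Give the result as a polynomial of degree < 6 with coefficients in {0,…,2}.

x^5 + x^4 + 2x^2 + 2x

Multiply in GF(3)[x]: (x^3 + 2x^2 + 2x + 1)·(x^2 + 2x) = x^5 + x^4 + 2x^2 + 2x.
Reduced: x^5 + x^4 + 2x^2 + 2x.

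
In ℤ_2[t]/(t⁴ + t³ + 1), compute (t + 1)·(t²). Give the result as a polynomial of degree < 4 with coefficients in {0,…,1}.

Multiply in ℤ_2[t]: (t + 1)·(t²) = t³ + t².
Reduced: t³ + t².

t^3 + t^2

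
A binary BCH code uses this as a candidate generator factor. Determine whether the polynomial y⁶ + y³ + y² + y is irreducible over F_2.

Write h(y) = y⁶ + y³ + y² + y.
Check for roots in F_2: h(0) = 0 → root; h(1) = 0 → root.
h(0) = 0, so (y) divides h(y); h is reducible.

No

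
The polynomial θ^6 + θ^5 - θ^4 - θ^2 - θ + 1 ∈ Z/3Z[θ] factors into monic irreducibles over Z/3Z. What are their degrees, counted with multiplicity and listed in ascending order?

1, 1, 2, 2

Write h(θ) = θ^6 + θ^5 - θ^4 - θ^2 - θ + 1.
Roots in Z/3Z: h(0) = 1; h(1) = 0 → root; h(2) = 0 → root.
Linear factors from roots: (θ - 1), (θ + 1).
Complete factorization: h(θ) = (θ + 1)·(θ - 1)·(θ^2 + 1)·(θ^2 + θ - 1).
Factor degrees with multiplicity: 1 + 1 + 2 + 2 = 6.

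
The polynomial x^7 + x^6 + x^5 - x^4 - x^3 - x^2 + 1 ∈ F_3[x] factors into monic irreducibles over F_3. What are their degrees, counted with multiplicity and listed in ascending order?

Write g(x) = x^7 + x^6 + x^5 - x^4 - x^3 - x^2 + 1.
Roots in F_3: g(0) = 1; g(1) = 1; g(2) = 2.
Complete factorization: g(x) = (x^7 + x^6 + x^5 - x^4 - x^3 - x^2 + 1).
Factor degrees with multiplicity: 7 = 7.

7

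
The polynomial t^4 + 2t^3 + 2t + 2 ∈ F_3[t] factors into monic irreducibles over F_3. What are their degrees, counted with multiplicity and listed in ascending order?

Write h(t) = t^4 + 2t^3 + 2t + 2.
Roots in F_3: h(0) = 2; h(1) = 1; h(2) = 2.
Complete factorization: h(t) = (t^2 + 1)·(t^2 + 2t + 2).
Factor degrees with multiplicity: 2 + 2 = 4.

2, 2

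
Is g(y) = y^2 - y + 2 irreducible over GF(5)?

Check for roots in GF(5): g(0) = 2; g(1) = 2; g(2) = 4; g(3) = 3; g(4) = 4.
No roots. A degree-2 polynomial over a field with no linear factor is irreducible.

Yes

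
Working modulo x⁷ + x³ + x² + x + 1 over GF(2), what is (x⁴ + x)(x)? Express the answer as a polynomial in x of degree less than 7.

Multiply in GF(2)[x]: (x⁴ + x)·(x) = x⁵ + x².
Reduced: x⁵ + x².

x^5 + x^2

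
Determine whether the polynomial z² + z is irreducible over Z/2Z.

No

Write f(z) = z² + z.
Check for roots in Z/2Z: f(0) = 0 → root; f(1) = 0 → root.
f(0) = 0, so (z) divides f(z); f is reducible.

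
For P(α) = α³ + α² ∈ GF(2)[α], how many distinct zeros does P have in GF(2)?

Evaluate at each of the 2 elements of GF(2):
P(0) = 0 → root; P(1) = 0 → root.
Roots: {0, 1}.

2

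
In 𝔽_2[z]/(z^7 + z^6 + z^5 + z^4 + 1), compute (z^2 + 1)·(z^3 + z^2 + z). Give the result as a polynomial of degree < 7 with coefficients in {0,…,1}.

Multiply in 𝔽_2[z]: (z^2 + 1)·(z^3 + z^2 + z) = z^5 + z^4 + z^2 + z.
Reduced: z^5 + z^4 + z^2 + z.

z^5 + z^4 + z^2 + z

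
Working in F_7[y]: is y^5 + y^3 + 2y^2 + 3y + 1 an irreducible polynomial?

Write m(y) = y^5 + y^3 + 2y^2 + 3y + 1.
Check for roots in F_7: m(0) = 1; m(1) = 1; m(2) = 6; m(3) = 4; m(4) = 6; m(5) = 5; m(6) = 5.
No roots, so no linear factors.
Degree-2 irreducible divisors: test the 21 monic irreducibles of degree 2 over GF(7).
None of them divide m (all give nonzero remainder).
No irreducible factor of degree ≤ 2 exists, so m is irreducible over GF(7).

Yes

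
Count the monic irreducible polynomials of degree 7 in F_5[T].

11160

By the necklace-counting formula, N_5(7) = (1/7) Σ_{d|7} μ(7/d)·5^d.
Divisors of 7: 1, 7; μ(7/d) for each: -1, 1.
Σ = − 5^1 + 5^7 = 78120.
N = 78120/7 = 11160.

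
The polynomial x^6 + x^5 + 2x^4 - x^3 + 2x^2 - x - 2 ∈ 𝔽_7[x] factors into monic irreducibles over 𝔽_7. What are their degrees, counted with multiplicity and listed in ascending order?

Write f(x) = x^6 + x^5 + 2x^4 - x^3 + 2x^2 - x - 2.
Linear factors from roots: (x - 3).
Complete factorization: f(x) = (x - 3)·(x^2 + x - 1)·(x^3 + 3x^2 - 2x - 3).
Factor degrees with multiplicity: 1 + 2 + 3 = 6.

1, 2, 3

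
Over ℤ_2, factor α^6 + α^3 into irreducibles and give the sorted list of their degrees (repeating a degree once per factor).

Write g(α) = α^6 + α^3.
Roots in ℤ_2: g(0) = 0 → root; g(1) = 0 → root.
Linear factors from roots: (α), (α + 1).
Complete factorization: g(α) = (α + 1)·(α)^3·(α^2 + α + 1).
Factor degrees with multiplicity: 1 + 1 + 1 + 1 + 2 = 6.

1, 1, 1, 1, 2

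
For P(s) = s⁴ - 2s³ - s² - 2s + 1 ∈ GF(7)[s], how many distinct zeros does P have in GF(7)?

2

Evaluate at each of the 7 elements of GF(7):
P(0) = 1; P(1) = 4; P(2) = 0 → root; P(3) = 6; P(4) = 0 → root; P(5) = 5; P(6) = 5.
Roots: {2, 4}.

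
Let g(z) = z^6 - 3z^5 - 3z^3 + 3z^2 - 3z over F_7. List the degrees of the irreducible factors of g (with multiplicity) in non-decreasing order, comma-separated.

Linear factors from roots: (z), (z - 3), (z + 3).
Complete factorization: g(z) = (z)·(z + 3)·(z - 3)·(z^3 - 3z^2 + 2z - 2).
Factor degrees with multiplicity: 1 + 1 + 1 + 3 = 6.

1, 1, 1, 3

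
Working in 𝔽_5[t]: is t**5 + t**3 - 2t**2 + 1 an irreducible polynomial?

Write m(t) = t**5 + t**3 - 2t**2 + 1.
Check for roots in 𝔽_5: m(0) = 1; m(1) = 1; m(2) = 3; m(3) = 3; m(4) = 2.
No roots, so no linear factors.
Degree-2 irreducible divisors: test the 10 monic irreducibles of degree 2 over GF(5).
None of them divide m (all give nonzero remainder).
No irreducible factor of degree ≤ 2 exists, so m is irreducible over GF(5).

Yes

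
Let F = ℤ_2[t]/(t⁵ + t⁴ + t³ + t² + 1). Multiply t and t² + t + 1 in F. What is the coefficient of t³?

1

Multiply in ℤ_2[t]: (t)·(t² + t + 1) = t³ + t² + t.
Reduced: t³ + t² + t.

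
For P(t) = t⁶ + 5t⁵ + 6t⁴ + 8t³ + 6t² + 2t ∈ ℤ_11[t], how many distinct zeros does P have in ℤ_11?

4

Evaluate at each of the 11 elements of ℤ_11:
P(0) = 0 → root; P(1) = 6; P(2) = 5; P(3) = 0 → root; P(4) = 5; P(5) = 3; P(6) = 8; P(7) = 0 → root; P(8) = 8; P(9) = 0 → root; P(10) = 9.
Roots: {0, 3, 7, 9}.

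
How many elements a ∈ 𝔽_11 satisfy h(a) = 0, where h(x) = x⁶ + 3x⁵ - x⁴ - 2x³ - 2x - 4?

0

Evaluate at each of the 11 elements of 𝔽_11:
h(0) = 7; h(1) = 6; h(2) = 10; h(3) = 4; h(4) = 7; h(5) = 10; h(6) = 7; h(7) = 9; h(8) = 8; h(9) = 1; h(10) = 8.
No element is a root.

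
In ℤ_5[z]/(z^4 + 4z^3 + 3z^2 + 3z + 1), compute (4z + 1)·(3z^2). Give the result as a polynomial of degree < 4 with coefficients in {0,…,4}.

Multiply in ℤ_5[z]: (4z + 1)·(3z^2) = 2z^3 + 3z^2.
Reduced: 2z^3 + 3z^2.

2z^3 + 3z^2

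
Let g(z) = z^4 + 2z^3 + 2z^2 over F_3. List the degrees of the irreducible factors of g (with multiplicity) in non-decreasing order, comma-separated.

Roots in F_3: g(0) = 0 → root; g(1) = 2; g(2) = 1.
Linear factors from roots: (z).
Complete factorization: g(z) = (z)^2·(z^2 + 2z + 2).
Factor degrees with multiplicity: 1 + 1 + 2 = 4.

1, 1, 2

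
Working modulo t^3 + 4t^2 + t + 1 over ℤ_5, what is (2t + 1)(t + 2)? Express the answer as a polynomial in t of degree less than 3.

Multiply in ℤ_5[t]: (2t + 1)·(t + 2) = 2t^2 + 2.
Reduced: 2t^2 + 2.

2t^2 + 2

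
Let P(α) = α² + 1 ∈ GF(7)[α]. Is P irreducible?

Yes

Check for roots in GF(7): P(0) = 1; P(1) = 2; P(2) = 5; P(3) = 3; P(4) = 3; P(5) = 5; P(6) = 2.
No roots. A degree-2 polynomial over a field with no linear factor is irreducible.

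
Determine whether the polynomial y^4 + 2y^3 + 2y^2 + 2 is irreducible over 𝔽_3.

No

Write h(y) = y^4 + 2y^3 + 2y^2 + 2.
Check for roots in 𝔽_3: h(0) = 2; h(1) = 1; h(2) = 0 → root.
h(2) = 0, so (y − 2) divides h(y); h is reducible.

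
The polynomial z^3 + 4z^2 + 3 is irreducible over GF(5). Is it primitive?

Yes

Write f(z) = z^3 + 4z^2 + 3.
|GF(5^3)^×| = 5^3 − 1 = 124. Prime factorization: 124 = 2^2·31.
f is primitive ⇔ z has order 124 in GF(5)[z]/(f), i.e. z^(124/q) ≠ 1 for each prime q | 124.
z^(62) mod f = 4.
z^(4) mod f = z^2 + 2z + 2.
None equal 1, so z has full order 124; f is primitive.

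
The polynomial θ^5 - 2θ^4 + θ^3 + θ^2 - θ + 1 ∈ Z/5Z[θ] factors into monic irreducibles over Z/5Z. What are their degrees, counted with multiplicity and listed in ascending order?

1, 2, 2

Write h(θ) = θ^5 - 2θ^4 + θ^3 + θ^2 - θ + 1.
Roots in Z/5Z: h(0) = 1; h(1) = 1; h(2) = 1; h(3) = 0 → root; h(4) = 4.
Linear factors from roots: (θ + 2).
Complete factorization: h(θ) = (θ + 2)·(θ^2 - 2)·(θ^2 + θ + 1).
Factor degrees with multiplicity: 1 + 2 + 2 = 5.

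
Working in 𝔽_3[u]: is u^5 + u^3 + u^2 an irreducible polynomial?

No

Write m(u) = u^5 + u^3 + u^2.
Check for roots in 𝔽_3: m(0) = 0 → root; m(1) = 0 → root; m(2) = 2.
m(0) = 0, so (u) divides m(u); m is reducible.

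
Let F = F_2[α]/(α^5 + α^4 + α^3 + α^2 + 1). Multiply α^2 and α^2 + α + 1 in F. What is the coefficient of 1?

0

Multiply in F_2[α]: (α^2)·(α^2 + α + 1) = α^4 + α^3 + α^2.
Reduced: α^4 + α^3 + α^2.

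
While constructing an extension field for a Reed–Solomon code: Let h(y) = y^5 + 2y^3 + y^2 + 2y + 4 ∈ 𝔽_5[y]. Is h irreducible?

Check for roots in 𝔽_5: h(0) = 4; h(1) = 0 → root; h(2) = 0 → root; h(3) = 1; h(4) = 0 → root.
h(1) = 0, so (y − 1) divides h(y); h is reducible.

No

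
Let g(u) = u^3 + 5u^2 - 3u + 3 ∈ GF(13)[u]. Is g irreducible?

Yes

Check each element of GF(13) for a root: g(0)=3, g(1)=6, g(2)=12, g(3)=1, g(4)=5, g(5)=4, g(6)=4, g(7)=11, g(8)=5, g(9)=5, g(10)=4, g(11)=8, g(12)=10.
No roots. A degree-3 polynomial over a field with no linear factor is irreducible.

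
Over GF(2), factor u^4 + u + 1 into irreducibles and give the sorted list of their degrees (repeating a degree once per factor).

4

Write f(u) = u^4 + u + 1.
Roots in GF(2): f(0) = 1; f(1) = 1.
Complete factorization: f(u) = (u^4 + u + 1).
Factor degrees with multiplicity: 4 = 4.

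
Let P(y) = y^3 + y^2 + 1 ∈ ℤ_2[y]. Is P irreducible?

Yes

Check for roots in ℤ_2: P(0) = 1; P(1) = 1.
No roots. A degree-3 polynomial over a field with no linear factor is irreducible.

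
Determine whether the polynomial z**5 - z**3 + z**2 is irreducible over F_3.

Write f(z) = z**5 - z**3 + z**2.
Check for roots in F_3: f(0) = 0 → root; f(1) = 1; f(2) = 1.
f(0) = 0, so (z) divides f(z); f is reducible.

No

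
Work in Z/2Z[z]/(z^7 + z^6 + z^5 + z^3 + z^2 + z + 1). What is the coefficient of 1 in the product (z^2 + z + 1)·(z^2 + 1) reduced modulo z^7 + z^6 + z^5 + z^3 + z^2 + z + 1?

Multiply in Z/2Z[z]: (z^2 + z + 1)·(z^2 + 1) = z^4 + z^3 + z + 1.
Reduced: z^4 + z^3 + z + 1.

1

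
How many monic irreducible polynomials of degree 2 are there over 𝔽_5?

10

x^(5^2) − x is the product of all monic irreducibles of degree dividing 2; Möbius inversion gives N = (1/2) Σ μ(2/d)·5^d.
Divisors of 2: 1, 2; μ(2/d) for each: -1, 1.
Σ = − 5^1 + 5^2 = 20.
N = 20/2 = 10.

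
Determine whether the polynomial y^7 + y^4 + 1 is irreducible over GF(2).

Write h(y) = y^7 + y^4 + 1.
Check for roots in GF(2): h(0) = 1; h(1) = 1.
No roots, so no linear factors.
Monic irreducibles of degree 2 over GF(2): y^2 + y + 1.
None of them divide h (all give nonzero remainder).
Monic irreducibles of degree 3 over GF(2): y^3 + y + 1, y^3 + y^2 + 1.
None of them divide h (all give nonzero remainder).
No irreducible factor of degree ≤ 3 exists, so h is irreducible over GF(2).

Yes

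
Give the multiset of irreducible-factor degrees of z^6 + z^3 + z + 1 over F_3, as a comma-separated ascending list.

1, 2, 3

Write h(z) = z^6 + z^3 + z + 1.
Roots in F_3: h(0) = 1; h(1) = 1; h(2) = 0 → root.
Linear factors from roots: (z + 1).
Complete factorization: h(z) = (z + 1)·(z^2 + 1)·(z^3 - z^2 + 1).
Factor degrees with multiplicity: 1 + 2 + 3 = 6.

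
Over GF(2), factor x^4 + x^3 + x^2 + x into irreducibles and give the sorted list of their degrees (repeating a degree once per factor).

1, 1, 1, 1

Write g(x) = x^4 + x^3 + x^2 + x.
Roots in GF(2): g(0) = 0 → root; g(1) = 0 → root.
Linear factors from roots: (x), (x + 1).
Complete factorization: g(x) = (x)·(x + 1)^3.
Factor degrees with multiplicity: 1 + 1 + 1 + 1 = 4.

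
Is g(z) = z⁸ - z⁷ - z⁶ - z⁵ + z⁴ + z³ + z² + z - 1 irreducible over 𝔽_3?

Check for roots in 𝔽_3: g(0) = 2; g(1) = 1; g(2) = 1.
No roots, so no linear factors.
Monic irreducibles of degree 2 over GF(3): z² + 1, z² + z - 1, z² - z - 1.
None of them divide g (all give nonzero remainder).
Degree-3 irreducible divisors: test the 8 monic irreducibles of degree 3 over GF(3).
None of them divide g (all give nonzero remainder).
Degree-4 irreducible divisors: test the 18 monic irreducibles of degree 4 over GF(3).
None of them divide g (all give nonzero remainder).
No irreducible factor of degree ≤ 4 exists, so g is irreducible over GF(3).

Yes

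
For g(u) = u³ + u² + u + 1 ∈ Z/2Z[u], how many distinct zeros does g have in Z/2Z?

1

Evaluate at each of the 2 elements of Z/2Z:
g(0) = 1; g(1) = 0 → root.
Roots: {1}.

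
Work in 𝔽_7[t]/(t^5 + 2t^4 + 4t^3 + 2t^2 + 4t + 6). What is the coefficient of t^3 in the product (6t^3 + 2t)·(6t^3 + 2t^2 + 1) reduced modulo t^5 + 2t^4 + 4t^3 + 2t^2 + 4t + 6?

3

Multiply in 𝔽_7[t]: (6t^3 + 2t)·(6t^3 + 2t^2 + 1) = t^6 + 5t^5 + 5t^4 + 3t^3 + 2t.
Reduce using t^5 ≡ 5t^4 + 3t^3 + 5t^2 + 3t + 1 (mod t^5 + 2t^4 + 4t^3 + 2t^2 + 4t + 6).
Reduced: 2t^4 + 3t^3 + 4t^2 + 5t + 3.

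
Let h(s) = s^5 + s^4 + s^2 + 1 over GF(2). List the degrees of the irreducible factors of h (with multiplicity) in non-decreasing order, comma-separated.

1, 4

Roots in GF(2): h(0) = 1; h(1) = 0 → root.
Linear factors from roots: (s + 1).
Complete factorization: h(s) = (s + 1)·(s^4 + s + 1).
Factor degrees with multiplicity: 1 + 4 = 5.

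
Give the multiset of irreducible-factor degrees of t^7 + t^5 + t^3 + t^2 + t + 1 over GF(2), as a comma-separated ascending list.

1, 1, 2, 3

Write g(t) = t^7 + t^5 + t^3 + t^2 + t + 1.
Roots in GF(2): g(0) = 1; g(1) = 0 → root.
Linear factors from roots: (t + 1).
Complete factorization: g(t) = (t + 1)^2·(t^2 + t + 1)·(t^3 + t^2 + 1).
Factor degrees with multiplicity: 1 + 1 + 2 + 3 = 7.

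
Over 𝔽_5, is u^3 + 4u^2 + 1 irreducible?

Write P(u) = u^3 + 4u^2 + 1.
Check for roots in 𝔽_5: P(0) = 1; P(1) = 1; P(2) = 0 → root; P(3) = 4; P(4) = 4.
P(2) = 0, so (u − 2) divides P(u); P is reducible.

No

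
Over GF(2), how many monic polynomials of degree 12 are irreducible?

By the necklace-counting formula, N_2(12) = (1/12) Σ_{d|12} μ(12/d)·2^d.
Divisors of 12: 1, 2, 3, 4, 6, 12; μ(12/d) for each: 0, 1, 0, -1, -1, 1.
Σ = 2^2 − 2^4 − 2^6 + 2^12 = 4020.
N = 4020/12 = 335.

335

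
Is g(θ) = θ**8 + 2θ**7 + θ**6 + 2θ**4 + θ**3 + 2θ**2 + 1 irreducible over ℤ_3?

Check for roots in ℤ_3: g(0) = 1; g(1) = 1; g(2) = 1.
No roots, so no linear factors.
Monic irreducibles of degree 2 over GF(3): θ**2 + 1, θ**2 + θ + 2, θ**2 + 2θ + 2.
None of them divide g (all give nonzero remainder).
Degree-3 irreducible divisors: test the 8 monic irreducibles of degree 3 over GF(3).
None of them divide g (all give nonzero remainder).
Degree-4 irreducible divisors: test the 18 monic irreducibles of degree 4 over GF(3).
None of them divide g (all give nonzero remainder).
No irreducible factor of degree ≤ 4 exists, so g is irreducible over GF(3).

Yes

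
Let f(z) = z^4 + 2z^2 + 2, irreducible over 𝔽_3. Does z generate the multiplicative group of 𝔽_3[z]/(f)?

|GF(3^4)^×| = 3^4 − 1 = 80. Prime factorization: 80 = 2^4·5.
f is primitive ⇔ z has order 80 in GF(3)[z]/(f), i.e. z^(80/q) ≠ 1 for each prime q | 80.
z^(40) mod f = 2.
z^(16) mod f = 1
Since z^(16) = 1, the order of z divides 16 < 80; not primitive.

No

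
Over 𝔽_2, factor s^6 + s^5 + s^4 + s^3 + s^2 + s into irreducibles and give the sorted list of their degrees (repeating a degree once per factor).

Write h(s) = s^6 + s^5 + s^4 + s^3 + s^2 + s.
Roots in 𝔽_2: h(0) = 0 → root; h(1) = 0 → root.
Linear factors from roots: (s), (s + 1).
Complete factorization: h(s) = (s)·(s + 1)·(s^2 + s + 1)^2.
Factor degrees with multiplicity: 1 + 1 + 2 + 2 = 6.

1, 1, 2, 2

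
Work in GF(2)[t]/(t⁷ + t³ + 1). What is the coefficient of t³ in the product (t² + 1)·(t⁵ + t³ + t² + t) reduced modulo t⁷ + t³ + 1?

1

Multiply in GF(2)[t]: (t² + 1)·(t⁵ + t³ + t² + t) = t⁷ + t⁴ + t² + t.
Reduce using t⁷ ≡ t³ + 1 (mod t⁷ + t³ + 1).
Reduced: t⁴ + t³ + t² + t + 1.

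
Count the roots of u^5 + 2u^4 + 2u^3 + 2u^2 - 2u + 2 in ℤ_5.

1

Write P(u) = u^5 + 2u^4 + 2u^3 + 2u^2 - 2u + 2.
Evaluate at each of the 5 elements of ℤ_5:
P(0) = 2; P(1) = 2; P(2) = 1; P(3) = 3; P(4) = 0 → root.
Roots: {4}.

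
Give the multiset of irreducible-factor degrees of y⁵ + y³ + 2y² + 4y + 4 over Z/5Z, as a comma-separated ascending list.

1, 1, 3

Write f(y) = y⁵ + y³ + 2y² + 4y + 4.
Roots in Z/5Z: f(0) = 4; f(1) = 2; f(2) = 0 → root; f(3) = 4; f(4) = 0 → root.
Linear factors from roots: (y + 3), (y + 1).
Complete factorization: f(y) = (y + 1)·(y + 3)·(y³ + y² + 4y + 3).
Factor degrees with multiplicity: 1 + 1 + 3 = 5.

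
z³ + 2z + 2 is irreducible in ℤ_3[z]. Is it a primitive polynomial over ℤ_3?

No

Write f(z) = z³ + 2z + 2.
|GF(3^3)^×| = 3^3 − 1 = 26. Prime factorization: 26 = 2·13.
f is primitive ⇔ z has order 26 in GF(3)[z]/(f), i.e. z^(26/q) ≠ 1 for each prime q | 26.
z^(13) mod f = 1
z^(2) mod f = z².
Since z^(13) = 1, the order of z divides 13 < 26; not primitive.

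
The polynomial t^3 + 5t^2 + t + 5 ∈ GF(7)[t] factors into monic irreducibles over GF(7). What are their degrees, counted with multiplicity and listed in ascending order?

1, 2

Write h(t) = t^3 + 5t^2 + t + 5.
Linear factors from roots: (t + 5).
Complete factorization: h(t) = (t + 5)·(t^2 + 1).
Factor degrees with multiplicity: 1 + 2 = 3.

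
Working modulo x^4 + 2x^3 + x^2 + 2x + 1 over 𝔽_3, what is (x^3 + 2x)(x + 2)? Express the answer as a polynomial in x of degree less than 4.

x^2 + 2x + 2

Multiply in 𝔽_3[x]: (x^3 + 2x)·(x + 2) = x^4 + 2x^3 + 2x^2 + x.
Reduce using x^4 ≡ x^3 + 2x^2 + x + 2 (mod x^4 + 2x^3 + x^2 + 2x + 1).
Reduced: x^2 + 2x + 2.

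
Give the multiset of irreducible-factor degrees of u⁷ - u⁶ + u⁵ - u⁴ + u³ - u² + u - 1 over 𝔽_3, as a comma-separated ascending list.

Write h(u) = u⁷ - u⁶ + u⁵ - u⁴ + u³ - u² + u - 1.
Roots in 𝔽_3: h(0) = 2; h(1) = 0 → root; h(2) = 1.
Linear factors from roots: (u - 1).
Complete factorization: h(u) = (u - 1)·(u² + 1)·(u² + u - 1)·(u² - u - 1).
Factor degrees with multiplicity: 1 + 2 + 2 + 2 = 7.

1, 2, 2, 2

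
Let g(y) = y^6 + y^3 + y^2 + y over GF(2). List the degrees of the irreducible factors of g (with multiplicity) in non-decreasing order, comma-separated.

1, 1, 1, 3

Roots in GF(2): g(0) = 0 → root; g(1) = 0 → root.
Linear factors from roots: (y), (y + 1).
Complete factorization: g(y) = (y)·(y + 1)^2·(y^3 + y + 1).
Factor degrees with multiplicity: 1 + 1 + 1 + 3 = 6.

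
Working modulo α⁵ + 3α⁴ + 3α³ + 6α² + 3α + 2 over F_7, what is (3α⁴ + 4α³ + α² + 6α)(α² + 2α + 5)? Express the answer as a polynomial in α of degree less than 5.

5α^4 + 2α^2 + 5

Multiply in F_7[α]: (3α⁴ + 4α³ + α² + 6α)·(α² + 2α + 5) = 3α⁶ + 3α⁵ + 3α⁴ + 3α² + 2α.
Reduce using α⁵ ≡ 4α⁴ + 4α³ + α² + 4α + 5 (mod α⁵ + 3α⁴ + 3α³ + 6α² + 3α + 2).
Reduced: 5α⁴ + 2α² + 5.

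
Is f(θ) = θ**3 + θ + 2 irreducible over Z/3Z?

Check for roots in Z/3Z: f(0) = 2; f(1) = 1; f(2) = 0 → root.
f(2) = 0, so (θ − 2) divides f(θ); f is reducible.

No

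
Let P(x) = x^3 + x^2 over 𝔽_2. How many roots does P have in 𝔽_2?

2

Evaluate at each of the 2 elements of 𝔽_2:
P(0) = 0 → root; P(1) = 0 → root.
Roots: {0, 1}.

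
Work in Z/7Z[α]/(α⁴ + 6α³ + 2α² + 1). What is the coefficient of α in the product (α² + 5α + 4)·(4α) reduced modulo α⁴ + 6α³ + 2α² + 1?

Multiply in Z/7Z[α]: (α² + 5α + 4)·(4α) = 4α³ + 6α² + 2α.
Reduced: 4α³ + 6α² + 2α.

2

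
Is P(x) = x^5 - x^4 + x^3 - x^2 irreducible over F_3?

No

Check for roots in F_3: P(0) = 0 → root; P(1) = 0 → root; P(2) = 2.
P(0) = 0, so (x) divides P(x); P is reducible.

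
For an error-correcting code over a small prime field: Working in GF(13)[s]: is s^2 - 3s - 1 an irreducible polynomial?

Write g(s) = s^2 - 3s - 1.
Check each element of GF(13) for a root: g(0)=12, g(1)=10, g(2)=10, g(3)=12, g(4)=3, g(5)=9, g(6)=4, g(7)=1, g(8)=0, g(9)=1, g(10)=4, g(11)=9, g(12)=3.
g(8) = 0, so (s − 8) divides g(s); g is reducible.

No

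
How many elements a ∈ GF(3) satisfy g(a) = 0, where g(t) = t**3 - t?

3

Evaluate at each of the 3 elements of GF(3):
g(0) = 0 → root; g(1) = 0 → root; g(2) = 0 → root.
Roots: {0, 1, 2}.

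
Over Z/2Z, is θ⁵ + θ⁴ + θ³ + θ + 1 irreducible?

Write g(θ) = θ⁵ + θ⁴ + θ³ + θ + 1.
Check for roots in Z/2Z: g(0) = 1; g(1) = 1.
No roots, so no linear factors.
Monic irreducibles of degree 2 over GF(2): θ² + θ + 1.
None of them divide g (all give nonzero remainder).
No irreducible factor of degree ≤ 2 exists, so g is irreducible over GF(2).

Yes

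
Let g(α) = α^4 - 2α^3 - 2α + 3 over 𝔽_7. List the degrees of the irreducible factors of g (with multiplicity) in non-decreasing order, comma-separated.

1, 3

Linear factors from roots: (α - 1).
Complete factorization: g(α) = (α - 1)·(α^3 - α^2 - α - 3).
Factor degrees with multiplicity: 1 + 3 = 4.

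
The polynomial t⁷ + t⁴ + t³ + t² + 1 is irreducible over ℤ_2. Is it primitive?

Yes

Write f(t) = t⁷ + t⁴ + t³ + t² + 1.
|GF(2^7)^×| = 2^7 − 1 = 127. Prime factorization: 127 = 127.
f is primitive ⇔ t has order 127 in GF(2)[t]/(f), i.e. t^(127/q) ≠ 1 for each prime q | 127.
t^(1) mod f = t.
None equal 1, so t has full order 127; f is primitive.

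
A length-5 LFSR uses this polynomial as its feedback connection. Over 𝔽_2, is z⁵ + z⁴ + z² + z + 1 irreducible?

Yes

Write f(z) = z⁵ + z⁴ + z² + z + 1.
Check for roots in 𝔽_2: f(0) = 1; f(1) = 1.
No roots, so no linear factors.
Monic irreducibles of degree 2 over GF(2): z² + z + 1.
None of them divide f (all give nonzero remainder).
No irreducible factor of degree ≤ 2 exists, so f is irreducible over GF(2).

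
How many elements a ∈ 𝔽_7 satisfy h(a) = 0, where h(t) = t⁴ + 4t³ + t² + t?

4

Evaluate at each of the 7 elements of 𝔽_7:
h(0) = 0 → root; h(1) = 0 → root; h(2) = 5; h(3) = 5; h(4) = 0 → root; h(5) = 0 → root; h(6) = 4.
Roots: {0, 1, 4, 5}.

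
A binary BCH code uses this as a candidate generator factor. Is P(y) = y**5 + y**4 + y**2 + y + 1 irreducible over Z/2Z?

Yes

Check for roots in Z/2Z: P(0) = 1; P(1) = 1.
No roots, so no linear factors.
Monic irreducibles of degree 2 over GF(2): y**2 + y + 1.
None of them divide P (all give nonzero remainder).
No irreducible factor of degree ≤ 2 exists, so P is irreducible over GF(2).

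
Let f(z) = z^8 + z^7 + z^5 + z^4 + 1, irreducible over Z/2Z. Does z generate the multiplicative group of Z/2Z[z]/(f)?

No

|GF(2^8)^×| = 2^8 − 1 = 255. Prime factorization: 255 = 3·5·17.
f is primitive ⇔ z has order 255 in GF(2)[z]/(f), i.e. z^(255/q) ≠ 1 for each prime q | 255.
z^(85) mod f = z^7 + z^6 + z^3 + z^2 + 1.
z^(51) mod f = 1
z^(15) mod f = z^5 + z^4 + z + 1.
Since z^(51) = 1, the order of z divides 51 < 255; not primitive.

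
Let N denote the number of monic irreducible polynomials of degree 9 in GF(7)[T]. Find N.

By the necklace-counting formula, N_7(9) = (1/9) Σ_{d|9} μ(9/d)·7^d.
Divisors of 9: 1, 3, 9; μ(9/d) for each: 0, -1, 1.
Σ = − 7^3 + 7^9 = 40353264.
N = 40353264/9 = 4483696.

4483696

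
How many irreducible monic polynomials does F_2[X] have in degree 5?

6

Gauss's count: N_{2}(5) = (1/5) Σ_{d|5} μ(5/d)·2^d.
Divisors of 5: 1, 5; μ(5/d) for each: -1, 1.
Σ = − 2^1 + 2^5 = 30.
N = 30/5 = 6.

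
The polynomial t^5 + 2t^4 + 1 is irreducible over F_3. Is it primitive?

Write f(t) = t^5 + 2t^4 + 1.
|GF(3^5)^×| = 3^5 − 1 = 242. Prime factorization: 242 = 2·11^2.
f is primitive ⇔ t has order 242 in GF(3)[t]/(f), i.e. t^(242/q) ≠ 1 for each prime q | 242.
t^(121) mod f = 2.
t^(22) mod f = 2t^2 + 2t + 1.
None equal 1, so t has full order 242; f is primitive.

Yes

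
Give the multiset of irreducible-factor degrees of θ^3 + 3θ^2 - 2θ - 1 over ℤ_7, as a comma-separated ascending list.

1, 2

Write f(θ) = θ^3 + 3θ^2 - 2θ - 1.
Linear factors from roots: (θ + 2).
Complete factorization: f(θ) = (θ + 2)·(θ^2 + θ + 3).
Factor degrees with multiplicity: 1 + 2 = 3.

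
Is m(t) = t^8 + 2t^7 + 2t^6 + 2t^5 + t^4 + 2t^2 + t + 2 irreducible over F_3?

No

Check for roots in F_3: m(0) = 2; m(1) = 1; m(2) = 0 → root.
m(2) = 0, so (t − 2) divides m(t); m is reducible.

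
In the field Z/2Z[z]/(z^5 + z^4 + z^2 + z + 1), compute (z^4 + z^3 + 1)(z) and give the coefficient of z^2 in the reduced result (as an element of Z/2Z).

1

Multiply in Z/2Z[z]: (z^4 + z^3 + 1)·(z) = z^5 + z^4 + z.
Reduce using z^5 ≡ z^4 + z^2 + z + 1 (mod z^5 + z^4 + z^2 + z + 1).
Reduced: z^2 + 1.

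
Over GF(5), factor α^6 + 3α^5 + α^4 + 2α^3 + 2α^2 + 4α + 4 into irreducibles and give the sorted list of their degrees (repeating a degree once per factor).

2, 2, 2

Write g(α) = α^6 + 3α^5 + α^4 + 2α^3 + 2α^2 + 4α + 4.
Roots in GF(5): g(0) = 4; g(1) = 2; g(2) = 2; g(3) = 2; g(4) = 4.
Complete factorization: g(α) = (α^2 + 3)·(α^2 + α + 2)·(α^2 + 2α + 4).
Factor degrees with multiplicity: 2 + 2 + 2 = 6.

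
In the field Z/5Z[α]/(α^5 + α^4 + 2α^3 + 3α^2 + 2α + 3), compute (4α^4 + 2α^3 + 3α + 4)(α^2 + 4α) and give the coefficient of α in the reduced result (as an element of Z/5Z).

Multiply in Z/5Z[α]: (4α^4 + 2α^3 + 3α + 4)·(α^2 + 4α) = 4α^6 + 3α^5 + 3α^4 + 3α^3 + α^2 + α.
Reduce using α^5 ≡ 4α^4 + 3α^3 + 2α^2 + 3α + 2 (mod α^5 + α^4 + 2α^3 + 3α^2 + 2α + 3).
Reduced: α^4 + 3α^3 + α^2 + α + 3.

1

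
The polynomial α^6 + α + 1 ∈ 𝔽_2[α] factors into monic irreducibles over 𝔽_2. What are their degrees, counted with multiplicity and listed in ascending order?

Write g(α) = α^6 + α + 1.
Roots in 𝔽_2: g(0) = 1; g(1) = 1.
Complete factorization: g(α) = (α^6 + α + 1).
Factor degrees with multiplicity: 6 = 6.

6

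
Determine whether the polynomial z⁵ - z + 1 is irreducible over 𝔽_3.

Write P(z) = z⁵ - z + 1.
Check for roots in 𝔽_3: P(0) = 1; P(1) = 1; P(2) = 1.
No roots, so no linear factors.
Monic irreducibles of degree 2 over GF(3): z² + 1, z² + z - 1, z² - z - 1.
None of them divide P (all give nonzero remainder).
No irreducible factor of degree ≤ 2 exists, so P is irreducible over GF(3).

Yes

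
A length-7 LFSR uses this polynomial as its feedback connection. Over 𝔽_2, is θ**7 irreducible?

No

Write h(θ) = θ**7.
Check for roots in 𝔽_2: h(0) = 0 → root; h(1) = 1.
h(0) = 0, so (θ) divides h(θ); h is reducible.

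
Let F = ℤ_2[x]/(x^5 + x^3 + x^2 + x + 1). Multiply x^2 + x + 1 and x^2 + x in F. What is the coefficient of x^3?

0

Multiply in ℤ_2[x]: (x^2 + x + 1)·(x^2 + x) = x^4 + x.
Reduced: x^4 + x.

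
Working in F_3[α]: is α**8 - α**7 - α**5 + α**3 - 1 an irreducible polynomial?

Yes

Write h(α) = α**8 - α**7 - α**5 + α**3 - 1.
Check for roots in F_3: h(0) = 2; h(1) = 2; h(2) = 1.
No roots, so no linear factors.
Monic irreducibles of degree 2 over GF(3): α**2 + 1, α**2 + α - 1, α**2 - α - 1.
None of them divide h (all give nonzero remainder).
Degree-3 irreducible divisors: test the 8 monic irreducibles of degree 3 over GF(3).
None of them divide h (all give nonzero remainder).
Degree-4 irreducible divisors: test the 18 monic irreducibles of degree 4 over GF(3).
None of them divide h (all give nonzero remainder).
No irreducible factor of degree ≤ 4 exists, so h is irreducible over GF(3).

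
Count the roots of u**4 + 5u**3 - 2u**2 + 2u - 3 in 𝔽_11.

1

Write g(u) = u**4 + 5u**3 - 2u**2 + 2u - 3.
Evaluate at each of the 11 elements of 𝔽_11:
g(0) = 8; g(1) = 3; g(2) = 5; g(3) = 3; g(4) = 10; g(5) = 8; g(6) = 3; g(7) = 3; g(8) = 7; g(9) = 5; g(10) = 0 → root.
Roots: {10}.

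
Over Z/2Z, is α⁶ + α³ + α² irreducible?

Write f(α) = α⁶ + α³ + α².
Check for roots in Z/2Z: f(0) = 0 → root; f(1) = 1.
f(0) = 0, so (α) divides f(α); f is reducible.

No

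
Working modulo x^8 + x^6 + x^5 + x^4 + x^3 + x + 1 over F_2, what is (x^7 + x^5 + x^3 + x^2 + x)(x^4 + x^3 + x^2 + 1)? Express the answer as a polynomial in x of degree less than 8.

Multiply in F_2[x]: (x^7 + x^5 + x^3 + x^2 + x)·(x^4 + x^3 + x^2 + 1) = x^11 + x^10 + x^8 + x^7 + x^2 + x.
Reduce using x^8 ≡ x^6 + x^5 + x^4 + x^3 + x + 1 (mod x^8 + x^6 + x^5 + x^4 + x^3 + x + 1).
Reduced: x^5 + x^4 + x^3 + x^2 + x + 1.

x^5 + x^4 + x^3 + x^2 + x + 1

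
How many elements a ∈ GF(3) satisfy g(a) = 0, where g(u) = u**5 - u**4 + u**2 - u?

3

Evaluate at each of the 3 elements of GF(3):
g(0) = 0 → root; g(1) = 0 → root; g(2) = 0 → root.
Roots: {0, 1, 2}.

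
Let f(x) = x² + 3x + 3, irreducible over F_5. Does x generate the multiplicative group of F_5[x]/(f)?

|GF(5^2)^×| = 5^2 − 1 = 24. Prime factorization: 24 = 2^3·3.
f is primitive ⇔ x has order 24 in GF(5)[x]/(f), i.e. x^(24/q) ≠ 1 for each prime q | 24.
x^(12) mod f = 4.
x^(8) mod f = x + 1.
None equal 1, so x has full order 24; f is primitive.

Yes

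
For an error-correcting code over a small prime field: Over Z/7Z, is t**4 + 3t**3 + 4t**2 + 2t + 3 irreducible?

Write m(t) = t**4 + 3t**3 + 4t**2 + 2t + 3.
Check for roots in Z/7Z: m(0) = 3; m(1) = 6; m(2) = 0 → root; m(3) = 4; m(4) = 5; m(5) = 0 → root; m(6) = 3.
m(2) = 0, so (t − 2) divides m(t); m is reducible.

No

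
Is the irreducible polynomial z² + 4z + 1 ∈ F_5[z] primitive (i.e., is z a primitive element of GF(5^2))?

No

Write f(z) = z² + 4z + 1.
|GF(5^2)^×| = 5^2 − 1 = 24. Prime factorization: 24 = 2^3·3.
f is primitive ⇔ z has order 24 in GF(5)[z]/(f), i.e. z^(24/q) ≠ 1 for each prime q | 24.
z^(12) mod f = 1
z^(8) mod f = z + 4.
Since z^(12) = 1, the order of z divides 12 < 24; not primitive.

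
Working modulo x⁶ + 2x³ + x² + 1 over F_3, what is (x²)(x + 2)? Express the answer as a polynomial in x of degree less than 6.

x^3 + 2x^2

Multiply in F_3[x]: (x²)·(x + 2) = x³ + 2x².
Reduced: x³ + 2x².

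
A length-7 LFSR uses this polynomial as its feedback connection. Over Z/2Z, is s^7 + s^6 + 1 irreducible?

Yes

Write h(s) = s^7 + s^6 + 1.
Check for roots in Z/2Z: h(0) = 1; h(1) = 1.
No roots, so no linear factors.
Monic irreducibles of degree 2 over GF(2): s^2 + s + 1.
None of them divide h (all give nonzero remainder).
Monic irreducibles of degree 3 over GF(2): s^3 + s + 1, s^3 + s^2 + 1.
None of them divide h (all give nonzero remainder).
No irreducible factor of degree ≤ 3 exists, so h is irreducible over GF(2).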